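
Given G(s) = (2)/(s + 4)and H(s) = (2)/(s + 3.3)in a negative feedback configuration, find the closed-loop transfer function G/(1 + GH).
Closed-loop T = G/(1+GH).
Numerator: G_num * H_den = 2*s + 6.6.
Denominator: G_den * H_den + G_num * H_num = (s^2 + 7.3*s + 13.2) + (4) = s^2 + 7.3*s + 17.2.
T(s) = (2*s + 6.6)/(s^2 + 7.3*s + 17.2)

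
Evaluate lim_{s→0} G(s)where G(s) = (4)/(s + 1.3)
DC gain = G(0) = num(0)/den(0) = 4/1.3 = 3.077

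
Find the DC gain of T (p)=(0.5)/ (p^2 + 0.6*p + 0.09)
DC gain = T(0) = num(0)/den(0) = 0.5/0.09 = 5.556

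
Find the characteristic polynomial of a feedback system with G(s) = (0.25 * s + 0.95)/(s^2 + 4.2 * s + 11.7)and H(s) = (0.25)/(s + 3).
Characteristic poly = G_den * H_den + G_num * H_num = (s^3 + 7.2*s^2 + 24.3*s + 35.1) + (0.0625*s + 0.2375) = s^3 + 7.2*s^2 + 24.3625*s + 35.3375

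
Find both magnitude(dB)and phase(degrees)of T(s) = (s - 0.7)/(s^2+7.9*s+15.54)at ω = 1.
Substitute s = j*1: T(j1) = -0.00831929 + 0.0732959j.
|T| = 20*log₁₀(sqrt(Re²+Im²)) = -22.64 dB.
∠T = atan2(Im, Re) = 96.48°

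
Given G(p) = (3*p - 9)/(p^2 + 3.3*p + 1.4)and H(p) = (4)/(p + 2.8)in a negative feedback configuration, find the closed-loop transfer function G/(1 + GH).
Closed-loop T = G/(1+GH).
Numerator: G_num * H_den = 3*p^2 - 0.6*p - 25.2.
Denominator: G_den * H_den + G_num * H_num = (p^3 + 6.1*p^2 + 10.64*p + 3.92) + (12*p - 36) = p^3 + 6.1*p^2 + 22.64*p - 32.08.
T(p) = (3*p^2 - 0.6*p - 25.2)/(p^3 + 6.1*p^2 + 22.64*p - 32.08)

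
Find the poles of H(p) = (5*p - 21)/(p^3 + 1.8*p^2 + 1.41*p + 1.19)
Set denominator = 0: p^3 + 1.8*p^2 + 1.41*p + 1.19 = (p + 1.4)(p^2 + 0.4*p + 0.85) = 0 → Poles: -0.2 + 0.9j, -0.2 - 0.9j, -1.4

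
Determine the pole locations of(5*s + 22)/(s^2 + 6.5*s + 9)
Set denominator = 0: s^2 + 6.5*s + 9 = (s + 2)(s + 4.5) = 0 → Poles: -2, -4.5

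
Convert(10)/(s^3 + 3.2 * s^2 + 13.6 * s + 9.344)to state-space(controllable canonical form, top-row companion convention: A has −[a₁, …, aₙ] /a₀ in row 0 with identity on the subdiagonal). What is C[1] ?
Reachable canonical form: C = numerator coefficients (right-aligned, zero-padded to length n).
num = 10, C = [[0, 0, 10]].
C[1] = 0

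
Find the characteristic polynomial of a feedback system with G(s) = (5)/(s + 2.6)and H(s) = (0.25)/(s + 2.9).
Characteristic poly = G_den * H_den + G_num * H_num = (s^2 + 5.5*s + 7.54) + (1.25) = s^2 + 5.5*s + 8.79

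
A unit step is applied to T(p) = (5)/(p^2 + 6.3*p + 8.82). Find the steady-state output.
FVT: lim_{t→∞} y(t) = lim_{p→0} p*Y(p) where Y(p) = T(p)/p.
= lim_{p→0} T(p) = T(0) = num(0)/den(0) = 5/8.82 = 0.5669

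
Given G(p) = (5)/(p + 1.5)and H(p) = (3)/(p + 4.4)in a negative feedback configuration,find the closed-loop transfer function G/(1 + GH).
Closed-loop T = G/(1+GH).
Numerator: G_num * H_den = 5*p + 22.
Denominator: G_den * H_den + G_num * H_num = (p^2 + 5.9*p + 6.6) + (15) = p^2 + 5.9*p + 21.6.
T(p) = (5*p + 22)/(p^2 + 5.9*p + 21.6)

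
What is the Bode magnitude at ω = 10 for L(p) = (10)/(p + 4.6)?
Substitute p = j*10: L(j10) = 0.379663 - 0.825355j.
|L(j10)| = sqrt(Re² + Im²) = 0.9085.
20*log₁₀(0.9085) = -0.83 dB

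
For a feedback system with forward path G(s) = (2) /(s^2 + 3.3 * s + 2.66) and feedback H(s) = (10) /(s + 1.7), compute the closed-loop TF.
Closed-loop T = G/(1+GH).
Numerator: G_num * H_den = 2*s + 3.4.
Denominator: G_den * H_den + G_num * H_num = (s^3 + 5*s^2 + 8.27*s + 4.522) + (20) = s^3 + 5*s^2 + 8.27*s + 24.522.
T(s) = (2*s + 3.4)/(s^3 + 5*s^2 + 8.27*s + 24.522)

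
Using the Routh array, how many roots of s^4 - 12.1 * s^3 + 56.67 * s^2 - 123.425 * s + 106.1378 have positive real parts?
Routh array:
s^4: [1, 56.67, 106.1378]; s^3: [-12.1, -123.425]; s^2: [46.4696, 106.1378]; s^1: [-95.7883]; s^0: [106.1378]
First column: [1, -12.1, 46.4696, -95.7883, 106.1378]. Sign changes = RHP roots = 4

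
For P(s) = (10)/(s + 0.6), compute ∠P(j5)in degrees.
Substitute s = j*5: P(j5) = 0.236593 - 1.97161j.
∠P(j5) = atan2(Im, Re) = atan2(-1.97161, 0.236593) = -83.16°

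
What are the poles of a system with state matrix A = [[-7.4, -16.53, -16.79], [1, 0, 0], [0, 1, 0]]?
Eigenvalues solve det(λI - A) = 0.
Characteristic polynomial: λ^3 + 7.4*λ^2 + 16.53*λ + 16.79 = 0.
Factor: (λ + 4.6)(λ^2 + 2.8*λ + 3.65) = 0.
Roots: -1.4 + 1.3j, -1.4 - 1.3j, -4.6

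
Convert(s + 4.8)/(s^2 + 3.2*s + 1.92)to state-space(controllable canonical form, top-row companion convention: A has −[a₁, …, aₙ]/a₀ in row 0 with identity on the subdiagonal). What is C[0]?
Reachable canonical form: C = numerator coefficients (right-aligned, zero-padded to length n).
num = s + 4.8, C = [[1, 4.8]].
C[0] = 1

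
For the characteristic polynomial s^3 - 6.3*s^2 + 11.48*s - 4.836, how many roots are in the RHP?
s^3 - 6.3*s^2 + 11.48*s - 4.836 = (s - 2.6)(s - 0.6)(s - 3.1). Poles: 0.6, 2.6, 3.1. RHP poles (Re>0): 3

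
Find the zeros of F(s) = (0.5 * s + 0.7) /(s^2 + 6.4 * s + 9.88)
Set numerator = 0: 0.5*s + 0.7 = 0 → Zeros: -1.4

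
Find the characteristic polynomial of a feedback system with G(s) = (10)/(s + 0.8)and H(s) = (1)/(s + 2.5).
Characteristic poly = G_den * H_den + G_num * H_num = (s^2 + 3.3*s + 2) + (10) = s^2 + 3.3*s + 12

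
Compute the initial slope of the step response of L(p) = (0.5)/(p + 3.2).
IVT: y'(0⁺) = lim_{p→∞} p²·Y(p) = lim_{p→∞} p·L(p).
deg(num) = 0, deg(den) = 1, relative degree = 1, so p·L(p) → (leading num)/(leading den) = 0.5/1 = 0.5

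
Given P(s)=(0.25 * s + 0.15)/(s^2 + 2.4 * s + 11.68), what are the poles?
Set denominator = 0: s^2 + 2.4*s + 11.68 = 0 → Poles: -1.2 + 3.2j, -1.2 - 3.2j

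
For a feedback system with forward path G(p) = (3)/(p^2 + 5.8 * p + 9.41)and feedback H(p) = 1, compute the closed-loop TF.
Closed-loop T = G/(1+GH).
Numerator: G_num * H_den = 3.
Denominator: G_den * H_den + G_num * H_num = (p^2 + 5.8*p + 9.41) + (3) = p^2 + 5.8*p + 12.41.
T(p) = (3)/(p^2 + 5.8*p + 12.41)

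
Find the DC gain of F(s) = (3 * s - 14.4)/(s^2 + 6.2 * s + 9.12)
DC gain = F(0) = num(0)/den(0) = -14.4/9.12 = -1.579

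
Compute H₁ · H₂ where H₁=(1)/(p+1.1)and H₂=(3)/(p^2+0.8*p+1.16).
Series: H = H₁ · H₂ = (n₁·n₂)/(d₁·d₂).
Num: n₁·n₂ = 3. Den: d₁·d₂ = p^3 + 1.9*p^2 + 2.04*p + 1.276.
H(p) = (3)/(p^3 + 1.9*p^2 + 2.04*p + 1.276)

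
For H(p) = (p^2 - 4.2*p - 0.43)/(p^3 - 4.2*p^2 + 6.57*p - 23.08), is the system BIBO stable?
Denominator: p^3 - 4.2*p^2 + 6.57*p - 23.08 = (p - 4)(p^2 - 0.2*p + 5.77). Poles: 0.1 + 2.4j, 0.1 - 2.4j, 4. All Re(p)<0: No (unstable)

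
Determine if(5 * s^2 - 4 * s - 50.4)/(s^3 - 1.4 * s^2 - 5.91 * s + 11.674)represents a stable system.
Denominator: s^3 - 1.4*s^2 - 5.91*s + 11.674 = (s + 2.6)(s^2 - 4*s + 4.49). Poles: -2.6, 2 + 0.7j, 2 - 0.7j. All Re(p)<0: No (unstable)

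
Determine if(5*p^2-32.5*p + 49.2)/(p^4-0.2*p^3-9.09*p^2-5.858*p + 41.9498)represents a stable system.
Denominator: p^4 - 0.2*p^3 - 9.09*p^2 - 5.858*p + 41.9498 = (p^2 - 4.8*p + 6.01)(p^2 + 4.6*p + 6.98). Poles: -2.3 + 1.3j, -2.3 - 1.3j, 2.4 + 0.5j, 2.4 - 0.5j. All Re(p)<0: No (unstable)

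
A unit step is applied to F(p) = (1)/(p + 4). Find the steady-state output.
FVT: lim_{t→∞} y(t) = lim_{p→0} p*Y(p) where Y(p) = F(p)/p.
= lim_{p→0} F(p) = F(0) = num(0)/den(0) = 1/4 = 0.25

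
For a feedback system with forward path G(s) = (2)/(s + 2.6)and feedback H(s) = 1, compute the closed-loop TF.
Closed-loop T = G/(1+GH).
Numerator: G_num * H_den = 2.
Denominator: G_den * H_den + G_num * H_num = (s + 2.6) + (2) = s + 4.6.
T(s) = (2)/(s + 4.6)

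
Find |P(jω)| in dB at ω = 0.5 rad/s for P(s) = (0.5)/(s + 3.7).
Substitute s = j*0.5: P(j0.5) = 0.132712 - 0.017934j.
|P(j0.5)| = sqrt(Re² + Im²) = 0.1339.
20*log₁₀(0.1339) = -17.46 dB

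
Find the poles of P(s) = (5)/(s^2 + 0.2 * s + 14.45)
Set denominator = 0: s^2 + 0.2*s + 14.45 = 0 → Poles: -0.1 + 3.8j, -0.1 - 3.8j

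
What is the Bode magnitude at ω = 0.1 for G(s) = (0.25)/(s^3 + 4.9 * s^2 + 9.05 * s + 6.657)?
Substitute s = j*0.1: G(j0.1) = 0.0371379 - 0.00508061j.
|G(j0.1)| = sqrt(Re² + Im²) = 0.03748.
20*log₁₀(0.03748) = -28.52 dB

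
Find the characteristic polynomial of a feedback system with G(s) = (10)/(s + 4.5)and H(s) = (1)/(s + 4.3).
Characteristic poly = G_den * H_den + G_num * H_num = (s^2 + 8.8*s + 19.35) + (10) = s^2 + 8.8*s + 29.35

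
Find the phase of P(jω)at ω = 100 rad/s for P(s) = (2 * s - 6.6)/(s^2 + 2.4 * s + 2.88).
Substitute s = j*100: P(j100) = 0.00113981 - 0.0199784j.
∠P(j100) = atan2(Im, Re) = atan2(-0.0199784, 0.00113981) = -86.73°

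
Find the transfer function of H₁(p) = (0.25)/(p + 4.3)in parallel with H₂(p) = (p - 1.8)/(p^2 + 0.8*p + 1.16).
Parallel: H = H₁ + H₂ = (n₁·d₂ + n₂·d₁)/(d₁·d₂).
n₁·d₂ = 0.25*p^2 + 0.2*p + 0.29. n₂·d₁ = p^2 + 2.5*p - 7.74. Sum = 1.25*p^2 + 2.7*p - 7.45. d₁·d₂ = p^3 + 5.1*p^2 + 4.6*p + 4.988.
H(p) = (1.25*p^2 + 2.7*p - 7.45)/(p^3 + 5.1*p^2 + 4.6*p + 4.988)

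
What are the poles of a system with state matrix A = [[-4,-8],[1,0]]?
Eigenvalues solve det(λI - A) = 0.
Characteristic polynomial: λ^2 + 4*λ + 8 = 0.
Roots: -2 + 2j, -2 - 2j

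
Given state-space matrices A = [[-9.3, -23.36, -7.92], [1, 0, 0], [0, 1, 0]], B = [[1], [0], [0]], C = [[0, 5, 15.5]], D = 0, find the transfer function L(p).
L(p) = C(pI - A)⁻¹B + D.
Characteristic polynomial det(pI - A) = p^3 + 9.3*p^2 + 23.36*p + 7.92.
Numerator from C·adj(pI-A)·B + D·det(pI-A) = 5*p + 15.5.
L(p) = (5*p + 15.5)/(p^3 + 9.3*p^2 + 23.36*p + 7.92)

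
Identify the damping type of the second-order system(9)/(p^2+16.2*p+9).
Standard form: ωn²/(p²+2ζωn·p+ωn²) gives ωn=3, ζ=2.7.
Overdamped (ζ = 2.7 > 1)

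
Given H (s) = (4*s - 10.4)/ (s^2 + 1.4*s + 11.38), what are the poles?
Set denominator = 0: s^2 + 1.4*s + 11.38 = 0 → Poles: -0.7 + 3.3j, -0.7 - 3.3j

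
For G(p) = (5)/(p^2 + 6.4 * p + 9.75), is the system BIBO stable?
Denominator: p^2 + 6.4*p + 9.75 = (p + 3.9)(p + 2.5). Poles: -2.5, -3.9. All Re(p)<0: Yes (stable)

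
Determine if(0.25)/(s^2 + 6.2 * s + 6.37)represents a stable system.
Denominator: s^2 + 6.2*s + 6.37 = (s + 1.3)(s + 4.9). Poles: -1.3, -4.9. All Re(p)<0: Yes (stable)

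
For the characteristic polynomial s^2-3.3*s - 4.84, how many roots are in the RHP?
s^2 - 3.3*s - 4.84 = (s - 4.4)(s + 1.1). Poles: -1.1, 4.4. RHP poles (Re>0): 1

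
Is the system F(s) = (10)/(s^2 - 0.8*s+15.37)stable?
Denominator: s^2 - 0.8*s + 15.37. Poles: 0.4 + 3.9j, 0.4 - 3.9j. All Re(p)<0: No (unstable)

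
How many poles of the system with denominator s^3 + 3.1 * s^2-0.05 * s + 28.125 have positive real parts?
s^3 + 3.1*s^2 - 0.05*s + 28.125 = (s + 4.5)(s^2 - 1.4*s + 6.25). Poles: -4.5, 0.7 + 2.4j, 0.7 - 2.4j. RHP poles (Re>0): 2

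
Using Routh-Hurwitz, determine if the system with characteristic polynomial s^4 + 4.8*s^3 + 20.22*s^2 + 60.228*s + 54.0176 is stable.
Routh array:
s^4: [1, 20.22, 54.0176]; s^3: [4.8, 60.228]; s^2: [7.6725, 54.0176]; s^1: [26.434]; s^0: [54.0176]
First column: [1, 4.8, 7.6725, 26.434, 54.0176]. Sign changes = 0.
Yes, stable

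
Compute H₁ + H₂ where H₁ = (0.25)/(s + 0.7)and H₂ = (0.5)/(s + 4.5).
Parallel: H = H₁ + H₂ = (n₁·d₂ + n₂·d₁)/(d₁·d₂).
n₁·d₂ = 0.25*s + 1.125. n₂·d₁ = 0.5*s + 0.35. Sum = 0.75*s + 1.475. d₁·d₂ = s^2 + 5.2*s + 3.15.
H(s) = (0.75*s + 1.475)/(s^2 + 5.2*s + 3.15)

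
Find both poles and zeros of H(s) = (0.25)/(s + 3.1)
Set denominator = 0: s + 3.1 = 0 → Poles: -3.1
Numerator is a nonzero constant (0.25) → Zeros: none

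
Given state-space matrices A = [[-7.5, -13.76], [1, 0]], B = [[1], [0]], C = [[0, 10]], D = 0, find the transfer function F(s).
F(s) = C(sI - A)⁻¹B + D.
Characteristic polynomial det(sI - A) = s^2 + 7.5*s + 13.76.
Numerator from C·adj(sI-A)·B + D·det(sI-A) = 10.
F(s) = (10)/(s^2 + 7.5*s + 13.76)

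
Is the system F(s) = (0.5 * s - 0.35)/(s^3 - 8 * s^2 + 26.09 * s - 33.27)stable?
Denominator: s^3 - 8*s^2 + 26.09*s - 33.27 = (s - 3)(s^2 - 5*s + 11.09). Poles: 2.5 + 2.2j, 2.5 - 2.2j, 3. All Re(p)<0: No (unstable)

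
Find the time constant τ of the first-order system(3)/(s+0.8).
First-order system: τ = -1/pole. Pole = -0.8. τ = -1/(-0.8) = 1.25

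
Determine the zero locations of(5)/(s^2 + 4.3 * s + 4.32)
Numerator is a nonzero constant (5) → Zeros: none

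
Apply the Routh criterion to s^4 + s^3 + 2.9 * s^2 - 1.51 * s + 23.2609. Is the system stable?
Routh array:
s^4: [1, 2.9, 23.2609]; s^3: [1, -1.51]; s^2: [4.41, 23.2609]; s^1: [-6.78458]; s^0: [23.2609]
First column: [1, 1, 4.41, -6.78458, 23.2609]. Sign changes = 2.
No, unstable (2 RHP root(s))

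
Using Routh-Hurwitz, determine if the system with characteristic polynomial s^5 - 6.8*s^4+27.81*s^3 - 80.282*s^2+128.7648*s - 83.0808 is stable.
Routh array:
s^5: [1, 27.81, 128.7648]; s^4: [-6.8, -80.282, -83.0808]; s^3: [16.0038, 116.547]; s^2: [-30.7613, -83.0808]; s^1: [73.3236]; s^0: [-83.0808]
First column: [1, -6.8, 16.0038, -30.7613, 73.3236, -83.0808]. Sign changes = 5.
No, unstable (5 RHP root(s))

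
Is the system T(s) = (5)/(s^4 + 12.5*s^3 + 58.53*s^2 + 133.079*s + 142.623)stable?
Denominator: s^4 + 12.5*s^3 + 58.53*s^2 + 133.079*s + 142.623 = (s + 4.6)(s + 4.5)(s^2 + 3.4*s + 6.89). Poles: -1.7 + 2j, -1.7 - 2j, -4.5, -4.6. All Re(p)<0: Yes (stable)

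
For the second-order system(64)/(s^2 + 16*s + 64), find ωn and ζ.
Standard form: ωn²/(s²+2ζωn·s+ωn²).
const=64=ωn² → ωn=8, s coeff=16=2ζωn → ζ=1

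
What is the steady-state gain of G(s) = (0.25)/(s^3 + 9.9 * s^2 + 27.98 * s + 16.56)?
DC gain = G(0) = num(0)/den(0) = 0.25/16.56 = 0.0151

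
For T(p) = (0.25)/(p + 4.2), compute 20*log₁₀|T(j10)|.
Substitute p = j*10: T(j10) = 0.00892554 - 0.0212513j.
|T(j10)| = sqrt(Re² + Im²) = 0.02305.
20*log₁₀(0.02305) = -32.75 dB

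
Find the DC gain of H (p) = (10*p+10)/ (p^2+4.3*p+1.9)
DC gain = H(0) = num(0)/den(0) = 10/1.9 = 5.263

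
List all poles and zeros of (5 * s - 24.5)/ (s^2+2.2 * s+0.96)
Set denominator = 0: s^2 + 2.2*s + 0.96 = (s + 1.6)(s + 0.6) = 0 → Poles: -0.6, -1.6
Set numerator = 0: 5*s - 24.5 = 0 → Zeros: 4.9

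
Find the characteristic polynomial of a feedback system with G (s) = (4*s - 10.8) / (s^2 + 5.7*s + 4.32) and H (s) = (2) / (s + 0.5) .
Characteristic poly = G_den * H_den + G_num * H_num = (s^3 + 6.2*s^2 + 7.17*s + 2.16) + (8*s - 21.6) = s^3 + 6.2*s^2 + 15.17*s - 19.44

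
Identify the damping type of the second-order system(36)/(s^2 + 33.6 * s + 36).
Standard form: ωn²/(s²+2ζωn·s+ωn²) gives ωn=6, ζ=2.8.
Overdamped (ζ = 2.8 > 1)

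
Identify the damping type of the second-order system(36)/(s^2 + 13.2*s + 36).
Standard form: ωn²/(s²+2ζωn·s+ωn²) gives ωn=6, ζ=1.1.
Overdamped (ζ = 1.1 > 1)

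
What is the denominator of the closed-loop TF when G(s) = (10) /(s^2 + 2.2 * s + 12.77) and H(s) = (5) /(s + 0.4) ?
Characteristic poly = G_den * H_den + G_num * H_num = (s^3 + 2.6*s^2 + 13.65*s + 5.108) + (50) = s^3 + 2.6*s^2 + 13.65*s + 55.108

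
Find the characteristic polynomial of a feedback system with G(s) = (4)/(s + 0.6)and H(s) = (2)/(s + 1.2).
Characteristic poly = G_den * H_den + G_num * H_num = (s^2 + 1.8*s + 0.72) + (8) = s^2 + 1.8*s + 8.72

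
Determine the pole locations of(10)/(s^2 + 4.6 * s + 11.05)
Set denominator = 0: s^2 + 4.6*s + 11.05 = 0 → Poles: -2.3 + 2.4j, -2.3 - 2.4j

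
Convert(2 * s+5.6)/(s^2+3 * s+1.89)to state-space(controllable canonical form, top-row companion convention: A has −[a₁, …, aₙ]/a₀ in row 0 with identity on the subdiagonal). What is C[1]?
Reachable canonical form: C = numerator coefficients (right-aligned, zero-padded to length n).
num = 2*s + 5.6, C = [[2, 5.6]].
C[1] = 5.6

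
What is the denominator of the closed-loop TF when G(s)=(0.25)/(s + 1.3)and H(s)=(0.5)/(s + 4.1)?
Characteristic poly = G_den * H_den + G_num * H_num = (s^2 + 5.4*s + 5.33) + (0.125) = s^2 + 5.4*s + 5.455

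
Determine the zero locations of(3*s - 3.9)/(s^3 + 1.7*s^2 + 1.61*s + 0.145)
Set numerator = 0: 3*s - 3.9 = 0 → Zeros: 1.3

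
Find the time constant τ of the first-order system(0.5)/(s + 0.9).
First-order system: τ = -1/pole. Pole = -0.9. τ = -1/(-0.9) = 1.111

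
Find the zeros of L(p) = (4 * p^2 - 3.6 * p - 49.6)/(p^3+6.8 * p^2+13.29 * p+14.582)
Set numerator = 0: 4*p^2 - 3.6*p - 49.6 = 4*(p - 4)(p + 3.1) = 0 → Zeros: -3.1, 4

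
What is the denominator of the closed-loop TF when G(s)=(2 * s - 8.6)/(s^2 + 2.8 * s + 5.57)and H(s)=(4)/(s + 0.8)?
Characteristic poly = G_den * H_den + G_num * H_num = (s^3 + 3.6*s^2 + 7.81*s + 4.456) + (8*s - 34.4) = s^3 + 3.6*s^2 + 15.81*s - 29.944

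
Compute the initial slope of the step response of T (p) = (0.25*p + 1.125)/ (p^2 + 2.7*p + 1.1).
IVT: y'(0⁺) = lim_{p→∞} p²·Y(p) = lim_{p→∞} p·T(p).
deg(num) = 1, deg(den) = 2, relative degree = 1, so p·T(p) → (leading num)/(leading den) = 0.25/1 = 0.25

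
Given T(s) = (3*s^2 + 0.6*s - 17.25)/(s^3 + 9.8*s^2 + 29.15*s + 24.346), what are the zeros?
Set numerator = 0: 3*s^2 + 0.6*s - 17.25 = 3*(s - 2.3)(s + 2.5) = 0 → Zeros: -2.5, 2.3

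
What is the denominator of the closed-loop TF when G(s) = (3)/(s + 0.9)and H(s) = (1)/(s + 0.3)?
Characteristic poly = G_den * H_den + G_num * H_num = (s^2 + 1.2*s + 0.27) + (3) = s^2 + 1.2*s + 3.27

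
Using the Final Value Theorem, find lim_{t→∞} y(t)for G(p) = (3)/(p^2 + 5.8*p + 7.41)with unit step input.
FVT: lim_{t→∞} y(t) = lim_{p→0} p*Y(p) where Y(p) = G(p)/p.
= lim_{p→0} G(p) = G(0) = num(0)/den(0) = 3/7.41 = 0.4049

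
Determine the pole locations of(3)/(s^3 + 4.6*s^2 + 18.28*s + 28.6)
Set denominator = 0: s^3 + 4.6*s^2 + 18.28*s + 28.6 = (s + 2.2)(s^2 + 2.4*s + 13) = 0 → Poles: -1.2 + 3.4j, -1.2 - 3.4j, -2.2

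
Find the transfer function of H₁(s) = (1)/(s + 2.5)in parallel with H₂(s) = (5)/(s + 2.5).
Parallel: H = H₁ + H₂ = (n₁·d₂ + n₂·d₁)/(d₁·d₂).
n₁·d₂ = s + 2.5. n₂·d₁ = 5*s + 12.5. Sum = 6*s + 15. d₁·d₂ = s^2 + 5*s + 6.25.
H(s) = (6*s + 15)/(s^2 + 5*s + 6.25)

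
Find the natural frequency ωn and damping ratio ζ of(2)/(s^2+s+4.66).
Underdamped: complex pole -0.5 + 2.1j. ωn = |pole| = 2.159, ζ = -Re(pole)/ωn = 0.2316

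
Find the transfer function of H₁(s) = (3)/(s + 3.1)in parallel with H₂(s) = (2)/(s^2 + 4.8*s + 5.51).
Parallel: H = H₁ + H₂ = (n₁·d₂ + n₂·d₁)/(d₁·d₂).
n₁·d₂ = 3*s^2 + 14.4*s + 16.53. n₂·d₁ = 2*s + 6.2. Sum = 3*s^2 + 16.4*s + 22.73. d₁·d₂ = s^3 + 7.9*s^2 + 20.39*s + 17.081.
H(s) = (3*s^2 + 16.4*s + 22.73)/(s^3 + 7.9*s^2 + 20.39*s + 17.081)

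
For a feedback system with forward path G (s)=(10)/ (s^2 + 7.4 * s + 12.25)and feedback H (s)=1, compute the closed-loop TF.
Closed-loop T = G/(1+GH).
Numerator: G_num * H_den = 10.
Denominator: G_den * H_den + G_num * H_num = (s^2 + 7.4*s + 12.25) + (10) = s^2 + 7.4*s + 22.25.
T(s) = (10)/(s^2 + 7.4*s + 22.25)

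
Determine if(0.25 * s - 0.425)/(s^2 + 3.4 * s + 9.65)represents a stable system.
Denominator: s^2 + 3.4*s + 9.65. Poles: -1.7 + 2.6j, -1.7 - 2.6j. All Re(p)<0: Yes (stable)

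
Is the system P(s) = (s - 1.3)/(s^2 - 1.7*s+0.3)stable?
Denominator: s^2 - 1.7*s + 0.3 = (s - 0.2)(s - 1.5). Poles: 0.2, 1.5. All Re(p)<0: No (unstable)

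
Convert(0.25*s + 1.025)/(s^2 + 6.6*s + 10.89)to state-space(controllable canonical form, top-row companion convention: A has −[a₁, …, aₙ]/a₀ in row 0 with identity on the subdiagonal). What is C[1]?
Reachable canonical form: C = numerator coefficients (right-aligned, zero-padded to length n).
num = 0.25*s + 1.025, C = [[0.25, 1.025]].
C[1] = 1.025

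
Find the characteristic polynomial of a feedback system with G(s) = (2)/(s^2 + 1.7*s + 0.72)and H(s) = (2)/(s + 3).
Characteristic poly = G_den * H_den + G_num * H_num = (s^3 + 4.7*s^2 + 5.82*s + 2.16) + (4) = s^3 + 4.7*s^2 + 5.82*s + 6.16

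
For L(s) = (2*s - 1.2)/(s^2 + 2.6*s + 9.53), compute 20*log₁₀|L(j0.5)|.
Substitute s = j*0.5: L(j0.5) = -0.112017 + 0.123451j.
|L(j0.5)| = sqrt(Re² + Im²) = 0.1667.
20*log₁₀(0.1667) = -15.56 dB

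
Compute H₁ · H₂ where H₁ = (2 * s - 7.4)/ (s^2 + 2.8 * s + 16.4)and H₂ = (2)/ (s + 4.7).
Series: H = H₁ · H₂ = (n₁·n₂)/(d₁·d₂).
Num: n₁·n₂ = 4*s - 14.8. Den: d₁·d₂ = s^3 + 7.5*s^2 + 29.56*s + 77.08.
H(s) = (4*s - 14.8)/(s^3 + 7.5*s^2 + 29.56*s + 77.08)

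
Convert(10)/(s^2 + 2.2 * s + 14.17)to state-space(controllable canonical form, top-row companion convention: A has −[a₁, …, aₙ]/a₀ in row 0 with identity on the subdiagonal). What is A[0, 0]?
Reachable canonical form for den = s^2 + 2.2*s + 14.17: top row of A = -[a₁,a₂,...,aₙ]/a₀, ones on the subdiagonal, zeros elsewhere.
A = [[-2.2, -14.17], [1, 0]].
A[0,0] = -2.2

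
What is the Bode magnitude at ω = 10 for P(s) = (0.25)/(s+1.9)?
Substitute s = j*10: P(j10) = 0.0045845 - 0.0241289j.
|P(j10)| = sqrt(Re² + Im²) = 0.02456.
20*log₁₀(0.02456) = -32.20 dB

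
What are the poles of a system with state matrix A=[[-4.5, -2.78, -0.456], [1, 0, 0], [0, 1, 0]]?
Eigenvalues solve det(λI - A) = 0.
Characteristic polynomial: λ^3 + 4.5*λ^2 + 2.78*λ + 0.456 = 0.
Factor: (λ + 3.8)(λ + 0.3)(λ + 0.4) = 0.
Roots: -0.3, -0.4, -3.8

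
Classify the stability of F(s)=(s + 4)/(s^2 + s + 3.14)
Denominator: s^2 + s + 3.14. Poles: -0.5 + 1.7j, -0.5 - 1.7j. Stable (all poles in LHP)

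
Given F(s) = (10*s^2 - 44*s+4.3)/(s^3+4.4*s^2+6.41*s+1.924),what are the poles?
Set denominator = 0: s^3 + 4.4*s^2 + 6.41*s + 1.924 = (s + 0.4)(s^2 + 4*s + 4.81) = 0 → Poles: -0.4, -2 + 0.9j, -2 - 0.9j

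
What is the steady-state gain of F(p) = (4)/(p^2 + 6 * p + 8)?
DC gain = F(0) = num(0)/den(0) = 4/8 = 0.5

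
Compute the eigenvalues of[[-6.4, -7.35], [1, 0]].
Eigenvalues solve det(λI - A) = 0.
Characteristic polynomial: λ^2 + 6.4*λ + 7.35 = 0.
Factor: (λ + 1.5)(λ + 4.9) = 0.
Roots: -1.5, -4.9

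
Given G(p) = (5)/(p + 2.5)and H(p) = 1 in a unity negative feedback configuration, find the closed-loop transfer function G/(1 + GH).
Closed-loop T = G/(1+GH).
Numerator: G_num * H_den = 5.
Denominator: G_den * H_den + G_num * H_num = (p + 2.5) + (5) = p + 7.5.
T(p) = (5)/(p + 7.5)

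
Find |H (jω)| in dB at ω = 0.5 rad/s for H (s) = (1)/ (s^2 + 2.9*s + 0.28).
Substitute s = j*0.5: H(j0.5) = 0.0142626 - 0.68936j.
|H(j0.5)| = sqrt(Re² + Im²) = 0.6895.
20*log₁₀(0.6895) = -3.23 dB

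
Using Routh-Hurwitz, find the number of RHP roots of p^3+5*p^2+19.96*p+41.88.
Routh array:
p^3: [1, 19.96]; p^2: [5, 41.88]; p^1: [11.584]; p^0: [41.88]
First column: [1, 5, 11.584, 41.88]. Sign changes = RHP roots = 0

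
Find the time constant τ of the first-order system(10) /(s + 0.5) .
First-order system: τ = -1/pole. Pole = -0.5. τ = -1/(-0.5) = 2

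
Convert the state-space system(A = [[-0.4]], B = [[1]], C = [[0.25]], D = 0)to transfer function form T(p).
T(p) = C(pI - A)⁻¹B + D.
Characteristic polynomial det(pI - A) = p + 0.4.
Numerator from C·adj(pI-A)·B + D·det(pI-A) = 0.25.
T(p) = (0.25)/(p + 0.4)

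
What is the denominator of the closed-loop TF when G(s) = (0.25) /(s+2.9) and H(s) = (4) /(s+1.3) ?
Characteristic poly = G_den * H_den + G_num * H_num = (s^2 + 4.2*s + 3.77) + (1) = s^2 + 4.2*s + 4.77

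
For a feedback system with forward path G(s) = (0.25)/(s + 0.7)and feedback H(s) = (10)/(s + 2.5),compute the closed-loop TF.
Closed-loop T = G/(1+GH).
Numerator: G_num * H_den = 0.25*s + 0.625.
Denominator: G_den * H_den + G_num * H_num = (s^2 + 3.2*s + 1.75) + (2.5) = s^2 + 3.2*s + 4.25.
T(s) = (0.25*s + 0.625)/(s^2 + 3.2*s + 4.25)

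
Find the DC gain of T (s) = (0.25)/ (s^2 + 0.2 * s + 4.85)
DC gain = T(0) = num(0)/den(0) = 0.25/4.85 = 0.05155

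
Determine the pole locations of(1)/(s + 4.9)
Set denominator = 0: s + 4.9 = 0 → Poles: -4.9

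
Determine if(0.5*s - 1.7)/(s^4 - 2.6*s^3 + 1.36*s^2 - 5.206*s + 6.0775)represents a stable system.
Denominator: s^4 - 2.6*s^3 + 1.36*s^2 - 5.206*s + 6.0775 = (s - 2.5)(s - 1.1)(s^2 + s + 2.21). Poles: -0.5 + 1.4j, -0.5 - 1.4j, 1.1, 2.5. All Re(p)<0: No (unstable)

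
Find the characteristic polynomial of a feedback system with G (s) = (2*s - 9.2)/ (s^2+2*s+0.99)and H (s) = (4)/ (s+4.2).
Characteristic poly = G_den * H_den + G_num * H_num = (s^3 + 6.2*s^2 + 9.39*s + 4.158) + (8*s - 36.8) = s^3 + 6.2*s^2 + 17.39*s - 32.642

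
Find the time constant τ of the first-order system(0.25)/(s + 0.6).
First-order system: τ = -1/pole. Pole = -0.6. τ = -1/(-0.6) = 1.667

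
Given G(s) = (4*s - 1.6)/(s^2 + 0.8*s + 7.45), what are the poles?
Set denominator = 0: s^2 + 0.8*s + 7.45 = 0 → Poles: -0.4 + 2.7j, -0.4 - 2.7j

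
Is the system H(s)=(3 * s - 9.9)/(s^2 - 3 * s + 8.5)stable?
Denominator: s^2 - 3*s + 8.5. Poles: 1.5 + 2.5j, 1.5 - 2.5j. All Re(p)<0: No (unstable)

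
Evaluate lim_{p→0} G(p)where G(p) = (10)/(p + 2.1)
DC gain = G(0) = num(0)/den(0) = 10/2.1 = 4.762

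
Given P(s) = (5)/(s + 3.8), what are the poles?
Set denominator = 0: s + 3.8 = 0 → Poles: -3.8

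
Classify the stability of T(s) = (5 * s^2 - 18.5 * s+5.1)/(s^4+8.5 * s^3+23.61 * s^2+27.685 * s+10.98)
Denominator: s^4 + 8.5*s^3 + 23.61*s^2 + 27.685*s + 10.98 = (s + 0.8)(s + 4.5)(s^2 + 3.2*s + 3.05). Poles: -0.8, -1.6 + 0.7j, -1.6 - 0.7j, -4.5. Stable (all poles in LHP)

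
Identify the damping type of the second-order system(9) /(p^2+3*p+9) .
Standard form: ωn²/(p²+2ζωn·p+ωn²) gives ωn=3, ζ=0.5.
Underdamped (ζ = 0.5 < 1)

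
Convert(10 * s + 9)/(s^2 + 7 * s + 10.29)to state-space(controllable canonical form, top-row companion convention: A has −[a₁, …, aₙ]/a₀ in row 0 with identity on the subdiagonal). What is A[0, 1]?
Reachable canonical form for den = s^2 + 7*s + 10.29: top row of A = -[a₁,a₂,...,aₙ]/a₀, ones on the subdiagonal, zeros elsewhere.
A = [[-7, -10.29], [1, 0]].
A[0,1] = -10.29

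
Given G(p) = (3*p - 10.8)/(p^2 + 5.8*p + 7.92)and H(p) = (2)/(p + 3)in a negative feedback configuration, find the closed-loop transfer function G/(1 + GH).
Closed-loop T = G/(1+GH).
Numerator: G_num * H_den = 3*p^2 - 1.8*p - 32.4.
Denominator: G_den * H_den + G_num * H_num = (p^3 + 8.8*p^2 + 25.32*p + 23.76) + (6*p - 21.6) = p^3 + 8.8*p^2 + 31.32*p + 2.16.
T(p) = (3*p^2 - 1.8*p - 32.4)/(p^3 + 8.8*p^2 + 31.32*p + 2.16)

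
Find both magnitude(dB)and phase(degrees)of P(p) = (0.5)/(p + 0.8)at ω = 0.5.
Substitute p = j*0.5: P(j0.5) = 0.449438 - 0.280899j.
|P| = 20*log₁₀(sqrt(Re²+Im²)) = -5.51 dB.
∠P = atan2(Im, Re) = -32.01°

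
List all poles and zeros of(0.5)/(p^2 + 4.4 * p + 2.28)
Set denominator = 0: p^2 + 4.4*p + 2.28 = (p + 3.8)(p + 0.6) = 0 → Poles: -0.6, -3.8
Numerator is a nonzero constant (0.5) → Zeros: none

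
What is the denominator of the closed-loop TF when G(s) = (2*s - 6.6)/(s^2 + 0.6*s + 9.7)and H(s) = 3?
Characteristic poly = G_den * H_den + G_num * H_num = (s^2 + 0.6*s + 9.7) + (6*s - 19.8) = s^2 + 6.6*s - 10.1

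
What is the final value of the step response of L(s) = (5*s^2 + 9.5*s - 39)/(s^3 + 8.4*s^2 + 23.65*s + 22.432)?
FVT: lim_{t→∞} y(t) = lim_{s→0} s*Y(s) where Y(s) = L(s)/s.
= lim_{s→0} L(s) = L(0) = num(0)/den(0) = -39/22.432 = -1.739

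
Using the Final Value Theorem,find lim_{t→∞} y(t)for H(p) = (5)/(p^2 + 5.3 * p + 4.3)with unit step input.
FVT: lim_{t→∞} y(t) = lim_{p→0} p*Y(p) where Y(p) = H(p)/p.
= lim_{p→0} H(p) = H(0) = num(0)/den(0) = 5/4.3 = 1.163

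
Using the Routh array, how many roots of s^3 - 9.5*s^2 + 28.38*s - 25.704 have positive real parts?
Routh array:
s^3: [1, 28.38]; s^2: [-9.5, -25.704]; s^1: [25.6743]; s^0: [-25.704]
First column: [1, -9.5, 25.6743, -25.704]. Sign changes = RHP roots = 3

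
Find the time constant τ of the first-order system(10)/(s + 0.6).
First-order system: τ = -1/pole. Pole = -0.6. τ = -1/(-0.6) = 1.667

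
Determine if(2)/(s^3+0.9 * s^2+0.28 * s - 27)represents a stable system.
Denominator: s^3 + 0.9*s^2 + 0.28*s - 27 = (s - 2.7)(s^2 + 3.6*s + 10). Poles: -1.8 + 2.6j, -1.8 - 2.6j, 2.7. All Re(p)<0: No (unstable)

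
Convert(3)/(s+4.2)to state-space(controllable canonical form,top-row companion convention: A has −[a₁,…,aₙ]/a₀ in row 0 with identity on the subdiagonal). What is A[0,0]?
Reachable canonical form for den = s + 4.2: top row of A = -[a₁,a₂,...,aₙ]/a₀, ones on the subdiagonal, zeros elsewhere.
A = [[-4.2]].
A[0,0] = -4.2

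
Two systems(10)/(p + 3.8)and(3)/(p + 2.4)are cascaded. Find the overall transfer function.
Series: H = H₁ · H₂ = (n₁·n₂)/(d₁·d₂).
Num: n₁·n₂ = 30. Den: d₁·d₂ = p^2 + 6.2*p + 9.12.
H(p) = (30)/(p^2 + 6.2*p + 9.12)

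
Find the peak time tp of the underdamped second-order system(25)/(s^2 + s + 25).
Standard form: ωn²/(s²+2ζωn·s+ωn²) → ωn = 5, ζ = 0.1.
ωd = ωn·√(1-ζ²) = 5·√(1-0.1²) = 4.975.
tp = π/ωd = π/4.975 = 0.6315 s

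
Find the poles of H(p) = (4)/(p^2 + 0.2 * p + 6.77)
Set denominator = 0: p^2 + 0.2*p + 6.77 = 0 → Poles: -0.1 + 2.6j, -0.1 - 2.6j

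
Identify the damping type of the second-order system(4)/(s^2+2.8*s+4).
Standard form: ωn²/(s²+2ζωn·s+ωn²) gives ωn=2, ζ=0.7.
Underdamped (ζ = 0.7 < 1)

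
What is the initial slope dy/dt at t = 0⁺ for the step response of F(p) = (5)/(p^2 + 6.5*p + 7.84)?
IVT: y'(0⁺) = lim_{p→∞} p²·Y(p) = lim_{p→∞} p·F(p).
deg(num) = 0, deg(den) = 2, relative degree = 2 ≥ 2, so p·F(p) → 0. Initial slope = 0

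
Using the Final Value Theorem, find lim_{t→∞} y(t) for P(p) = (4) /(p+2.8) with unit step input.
FVT: lim_{t→∞} y(t) = lim_{p→0} p*Y(p) where Y(p) = P(p)/p.
= lim_{p→0} P(p) = P(0) = num(0)/den(0) = 4/2.8 = 1.429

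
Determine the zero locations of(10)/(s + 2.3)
Numerator is a nonzero constant (10) → Zeros: none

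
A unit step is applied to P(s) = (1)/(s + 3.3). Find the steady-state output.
FVT: lim_{t→∞} y(t) = lim_{s→0} s*Y(s) where Y(s) = P(s)/s.
= lim_{s→0} P(s) = P(0) = num(0)/den(0) = 1/3.3 = 0.303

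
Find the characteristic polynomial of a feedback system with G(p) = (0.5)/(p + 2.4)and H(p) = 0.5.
Characteristic poly = G_den * H_den + G_num * H_num = (p + 2.4) + (0.25) = p + 2.65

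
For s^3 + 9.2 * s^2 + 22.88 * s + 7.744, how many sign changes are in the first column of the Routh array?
Routh array:
s^3: [1, 22.88]; s^2: [9.2, 7.744]; s^1: [22.0383]; s^0: [7.744]
First column: [1, 9.2, 22.0383, 7.744]. Sign changes = 0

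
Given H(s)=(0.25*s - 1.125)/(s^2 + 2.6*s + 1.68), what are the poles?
Set denominator = 0: s^2 + 2.6*s + 1.68 = (s + 1.2)(s + 1.4) = 0 → Poles: -1.2, -1.4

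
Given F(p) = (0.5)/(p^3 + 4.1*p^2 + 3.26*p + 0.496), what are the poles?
Set denominator = 0: p^3 + 4.1*p^2 + 3.26*p + 0.496 = (p + 0.8)(p + 0.2)(p + 3.1) = 0 → Poles: -0.2, -0.8, -3.1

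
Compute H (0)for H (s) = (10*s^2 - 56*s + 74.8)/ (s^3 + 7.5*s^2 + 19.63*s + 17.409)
DC gain = H(0) = num(0)/den(0) = 74.8/17.409 = 4.297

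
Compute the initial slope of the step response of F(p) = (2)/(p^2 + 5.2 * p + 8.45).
IVT: y'(0⁺) = lim_{p→∞} p²·Y(p) = lim_{p→∞} p·F(p).
deg(num) = 0, deg(den) = 2, relative degree = 2 ≥ 2, so p·F(p) → 0. Initial slope = 0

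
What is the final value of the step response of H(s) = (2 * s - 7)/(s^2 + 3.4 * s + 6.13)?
FVT: lim_{t→∞} y(t) = lim_{s→0} s*Y(s) where Y(s) = H(s)/s.
= lim_{s→0} H(s) = H(0) = num(0)/den(0) = -7/6.13 = -1.142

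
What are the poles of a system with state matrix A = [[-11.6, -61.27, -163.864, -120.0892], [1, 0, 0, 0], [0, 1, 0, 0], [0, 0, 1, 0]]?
Eigenvalues solve det(λI - A) = 0.
Characteristic polynomial: λ^4 + 11.6*λ^3 + 61.27*λ^2 + 163.864*λ + 120.0892 = 0.
Factor: (λ + 1.1)(λ + 4.9)(λ^2 + 5.6*λ + 22.28) = 0.
Roots: -1.1, -2.8 + 3.8j, -2.8 - 3.8j, -4.9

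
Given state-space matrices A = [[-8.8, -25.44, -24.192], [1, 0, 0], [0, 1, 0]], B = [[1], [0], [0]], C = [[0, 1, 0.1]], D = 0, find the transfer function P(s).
P(s) = C(sI - A)⁻¹B + D.
Characteristic polynomial det(sI - A) = s^3 + 8.8*s^2 + 25.44*s + 24.192.
Numerator from C·adj(sI-A)·B + D·det(sI-A) = s + 0.1.
P(s) = (s + 0.1)/(s^3 + 8.8*s^2 + 25.44*s + 24.192)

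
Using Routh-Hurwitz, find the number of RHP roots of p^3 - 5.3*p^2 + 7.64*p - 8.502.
Routh array:
p^3: [1, 7.64]; p^2: [-5.3, -8.502]; p^1: [6.03585]; p^0: [-8.502]
First column: [1, -5.3, 6.03585, -8.502]. Sign changes = RHP roots = 3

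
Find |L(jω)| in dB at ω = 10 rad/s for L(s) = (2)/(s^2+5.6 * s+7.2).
Substitute s = j*10: L(j10) = -0.0157986 - 0.00953367j.
|L(j10)| = sqrt(Re² + Im²) = 0.01845.
20*log₁₀(0.01845) = -34.68 dB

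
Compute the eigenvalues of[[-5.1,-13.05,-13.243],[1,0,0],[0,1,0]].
Eigenvalues solve det(λI - A) = 0.
Characteristic polynomial: λ^3 + 5.1*λ^2 + 13.05*λ + 13.243 = 0.
Factor: (λ + 1.9)(λ^2 + 3.2*λ + 6.97) = 0.
Roots: -1.6 + 2.1j, -1.6 - 2.1j, -1.9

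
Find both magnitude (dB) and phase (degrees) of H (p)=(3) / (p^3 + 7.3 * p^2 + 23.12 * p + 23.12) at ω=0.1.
Substitute p = j*0.1: H(j0.1) = 0.128873 - 0.0129225j.
|H| = 20*log₁₀(sqrt(Re²+Im²)) = -17.75 dB.
∠H = atan2(Im, Re) = -5.73°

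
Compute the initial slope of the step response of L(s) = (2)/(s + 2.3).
IVT: y'(0⁺) = lim_{s→∞} s²·Y(s) = lim_{s→∞} s·L(s).
deg(num) = 0, deg(den) = 1, relative degree = 1, so s·L(s) → (leading num)/(leading den) = 2/1 = 2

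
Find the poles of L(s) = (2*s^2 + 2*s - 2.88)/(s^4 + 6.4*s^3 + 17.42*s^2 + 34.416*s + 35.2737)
Set denominator = 0: s^4 + 6.4*s^3 + 17.42*s^2 + 34.416*s + 35.2737 = (s + 3.3)(s + 2.1)(s^2 + s + 5.09) = 0 → Poles: -0.5 + 2.2j, -0.5 - 2.2j, -2.1, -3.3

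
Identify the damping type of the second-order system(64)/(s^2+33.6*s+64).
Standard form: ωn²/(s²+2ζωn·s+ωn²) gives ωn=8, ζ=2.1.
Overdamped (ζ = 2.1 > 1)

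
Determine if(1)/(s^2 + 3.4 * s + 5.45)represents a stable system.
Denominator: s^2 + 3.4*s + 5.45. Poles: -1.7 + 1.6j, -1.7 - 1.6j. All Re(p)<0: Yes (stable)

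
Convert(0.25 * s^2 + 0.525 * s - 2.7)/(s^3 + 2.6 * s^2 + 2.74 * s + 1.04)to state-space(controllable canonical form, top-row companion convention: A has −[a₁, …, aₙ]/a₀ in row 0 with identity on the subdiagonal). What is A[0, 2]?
Reachable canonical form for den = s^3 + 2.6*s^2 + 2.74*s + 1.04: top row of A = -[a₁,a₂,...,aₙ]/a₀, ones on the subdiagonal, zeros elsewhere.
A = [[-2.6, -2.74, -1.04], [1, 0, 0], [0, 1, 0]].
A[0,2] = -1.04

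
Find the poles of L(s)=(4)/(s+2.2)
Set denominator = 0: s + 2.2 = 0 → Poles: -2.2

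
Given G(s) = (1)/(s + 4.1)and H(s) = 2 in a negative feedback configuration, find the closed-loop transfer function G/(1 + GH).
Closed-loop T = G/(1+GH).
Numerator: G_num * H_den = 1.
Denominator: G_den * H_den + G_num * H_num = (s + 4.1) + (2) = s + 6.1.
T(s) = (1)/(s + 6.1)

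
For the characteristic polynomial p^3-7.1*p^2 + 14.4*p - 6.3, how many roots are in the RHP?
p^3 - 7.1*p^2 + 14.4*p - 6.3 = (p - 3)(p - 0.6)(p - 3.5). Poles: 0.6, 3, 3.5. RHP poles (Re>0): 3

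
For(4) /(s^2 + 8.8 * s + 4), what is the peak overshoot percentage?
Standard form: ωn²/(s²+2ζωn·s+ωn²) → ωn = 2, ζ = 2.2.
ζ ≥ 1, so the response is non-oscillatory: peak overshoot = 0%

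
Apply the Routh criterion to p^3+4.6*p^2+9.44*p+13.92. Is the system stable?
Routh array:
p^3: [1, 9.44]; p^2: [4.6, 13.92]; p^1: [6.41391]; p^0: [13.92]
First column: [1, 4.6, 6.41391, 13.92]. Sign changes = 0.
Yes, stable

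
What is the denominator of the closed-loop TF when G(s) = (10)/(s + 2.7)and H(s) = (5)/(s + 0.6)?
Characteristic poly = G_den * H_den + G_num * H_num = (s^2 + 3.3*s + 1.62) + (50) = s^2 + 3.3*s + 51.62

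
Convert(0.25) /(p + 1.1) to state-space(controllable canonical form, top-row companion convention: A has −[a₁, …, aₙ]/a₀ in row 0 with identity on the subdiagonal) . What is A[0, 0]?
Reachable canonical form for den = p + 1.1: top row of A = -[a₁,a₂,...,aₙ]/a₀, ones on the subdiagonal, zeros elsewhere.
A = [[-1.1]].
A[0,0] = -1.1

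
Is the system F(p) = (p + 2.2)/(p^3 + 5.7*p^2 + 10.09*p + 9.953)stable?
Denominator: p^3 + 5.7*p^2 + 10.09*p + 9.953 = (p + 3.7)(p^2 + 2*p + 2.69). Poles: -1 + 1.3j, -1 - 1.3j, -3.7. All Re(p)<0: Yes (stable)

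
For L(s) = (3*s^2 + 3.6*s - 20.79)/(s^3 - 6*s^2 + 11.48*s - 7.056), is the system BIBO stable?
Denominator: s^3 - 6*s^2 + 11.48*s - 7.056 = (s - 2.8)(s - 1.8)(s - 1.4). Poles: 1.4, 1.8, 2.8. All Re(p)<0: No (unstable)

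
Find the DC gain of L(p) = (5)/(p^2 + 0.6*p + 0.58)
DC gain = L(0) = num(0)/den(0) = 5/0.58 = 8.621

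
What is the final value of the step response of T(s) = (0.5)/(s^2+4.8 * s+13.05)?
FVT: lim_{t→∞} y(t) = lim_{s→0} s*Y(s) where Y(s) = T(s)/s.
= lim_{s→0} T(s) = T(0) = num(0)/den(0) = 0.5/13.05 = 0.03831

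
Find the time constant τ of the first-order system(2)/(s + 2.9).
First-order system: τ = -1/pole. Pole = -2.9. τ = -1/(-2.9) = 0.3448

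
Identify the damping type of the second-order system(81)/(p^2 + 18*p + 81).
Standard form: ωn²/(p²+2ζωn·p+ωn²) gives ωn=9, ζ=1.
Critically damped (ζ = 1)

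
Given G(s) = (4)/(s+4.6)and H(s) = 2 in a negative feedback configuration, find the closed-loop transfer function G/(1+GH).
Closed-loop T = G/(1+GH).
Numerator: G_num * H_den = 4.
Denominator: G_den * H_den + G_num * H_num = (s + 4.6) + (8) = s + 12.6.
T(s) = (4)/(s + 12.6)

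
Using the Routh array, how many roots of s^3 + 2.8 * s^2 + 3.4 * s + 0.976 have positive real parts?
Routh array:
s^3: [1, 3.4]; s^2: [2.8, 0.976]; s^1: [3.05143]; s^0: [0.976]
First column: [1, 2.8, 3.05143, 0.976]. Sign changes = RHP roots = 0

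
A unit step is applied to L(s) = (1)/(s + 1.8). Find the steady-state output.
FVT: lim_{t→∞} y(t) = lim_{s→0} s*Y(s) where Y(s) = L(s)/s.
= lim_{s→0} L(s) = L(0) = num(0)/den(0) = 1/1.8 = 0.5556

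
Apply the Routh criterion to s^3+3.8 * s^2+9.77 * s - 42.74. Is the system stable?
Routh array:
s^3: [1, 9.77]; s^2: [3.8, -42.74]; s^1: [21.0174]; s^0: [-42.74]
First column: [1, 3.8, 21.0174, -42.74]. Sign changes = 1.
No, unstable (1 RHP root(s))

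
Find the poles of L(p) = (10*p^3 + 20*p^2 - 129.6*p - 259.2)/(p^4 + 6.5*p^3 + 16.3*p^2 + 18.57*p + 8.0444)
Set denominator = 0: p^4 + 6.5*p^3 + 16.3*p^2 + 18.57*p + 8.0444 = (p + 1.7)(p + 1.4)(p^2 + 3.4*p + 3.38) = 0 → Poles: -1.4, -1.7, -1.7 + 0.7j, -1.7 - 0.7j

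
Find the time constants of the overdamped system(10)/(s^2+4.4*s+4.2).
Overdamped: real poles at -1.4, -3. τ = -1/pole → τ₁ = 0.7143, τ₂ = 0.3333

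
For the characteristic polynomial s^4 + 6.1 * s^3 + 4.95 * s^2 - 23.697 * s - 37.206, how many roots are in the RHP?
s^4 + 6.1*s^3 + 4.95*s^2 - 23.697*s - 37.206 = (s - 2)(s + 3.9)(s^2 + 4.2*s + 4.77). Poles: -2.1 + 0.6j, -2.1 - 0.6j, -3.9, 2. RHP poles (Re>0): 1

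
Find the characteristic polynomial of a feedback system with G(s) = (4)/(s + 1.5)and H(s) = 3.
Characteristic poly = G_den * H_den + G_num * H_num = (s + 1.5) + (12) = s + 13.5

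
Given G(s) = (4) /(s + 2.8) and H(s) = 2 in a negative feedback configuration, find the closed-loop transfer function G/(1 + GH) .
Closed-loop T = G/(1+GH).
Numerator: G_num * H_den = 4.
Denominator: G_den * H_den + G_num * H_num = (s + 2.8) + (8) = s + 10.8.
T(s) = (4)/(s + 10.8)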